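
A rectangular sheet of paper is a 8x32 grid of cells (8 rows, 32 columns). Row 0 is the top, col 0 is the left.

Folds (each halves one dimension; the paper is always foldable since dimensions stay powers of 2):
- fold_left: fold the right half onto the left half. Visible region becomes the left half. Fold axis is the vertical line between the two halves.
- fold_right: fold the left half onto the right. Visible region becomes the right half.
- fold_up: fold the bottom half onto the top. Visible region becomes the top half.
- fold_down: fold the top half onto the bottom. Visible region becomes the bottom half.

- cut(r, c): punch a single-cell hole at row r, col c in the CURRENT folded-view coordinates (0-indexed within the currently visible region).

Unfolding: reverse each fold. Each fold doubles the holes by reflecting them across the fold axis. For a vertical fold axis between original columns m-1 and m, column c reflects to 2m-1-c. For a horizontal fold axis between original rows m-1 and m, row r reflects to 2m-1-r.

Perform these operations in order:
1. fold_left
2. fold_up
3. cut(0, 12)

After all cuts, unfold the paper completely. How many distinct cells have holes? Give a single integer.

Answer: 4

Derivation:
Op 1 fold_left: fold axis v@16; visible region now rows[0,8) x cols[0,16) = 8x16
Op 2 fold_up: fold axis h@4; visible region now rows[0,4) x cols[0,16) = 4x16
Op 3 cut(0, 12): punch at orig (0,12); cuts so far [(0, 12)]; region rows[0,4) x cols[0,16) = 4x16
Unfold 1 (reflect across h@4): 2 holes -> [(0, 12), (7, 12)]
Unfold 2 (reflect across v@16): 4 holes -> [(0, 12), (0, 19), (7, 12), (7, 19)]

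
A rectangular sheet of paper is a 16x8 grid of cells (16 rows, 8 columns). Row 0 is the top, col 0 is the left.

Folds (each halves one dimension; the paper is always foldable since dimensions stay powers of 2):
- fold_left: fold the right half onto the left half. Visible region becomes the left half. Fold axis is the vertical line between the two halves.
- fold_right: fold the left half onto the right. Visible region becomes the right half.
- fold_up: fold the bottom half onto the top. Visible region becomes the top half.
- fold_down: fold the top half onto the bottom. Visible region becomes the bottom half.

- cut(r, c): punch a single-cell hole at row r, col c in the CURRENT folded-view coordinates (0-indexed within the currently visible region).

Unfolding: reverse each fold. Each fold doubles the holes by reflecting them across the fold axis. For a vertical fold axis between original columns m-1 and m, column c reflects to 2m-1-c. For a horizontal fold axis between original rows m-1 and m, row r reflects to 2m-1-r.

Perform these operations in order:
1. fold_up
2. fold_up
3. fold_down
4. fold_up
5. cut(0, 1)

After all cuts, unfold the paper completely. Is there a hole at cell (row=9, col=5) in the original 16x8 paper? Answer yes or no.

Answer: no

Derivation:
Op 1 fold_up: fold axis h@8; visible region now rows[0,8) x cols[0,8) = 8x8
Op 2 fold_up: fold axis h@4; visible region now rows[0,4) x cols[0,8) = 4x8
Op 3 fold_down: fold axis h@2; visible region now rows[2,4) x cols[0,8) = 2x8
Op 4 fold_up: fold axis h@3; visible region now rows[2,3) x cols[0,8) = 1x8
Op 5 cut(0, 1): punch at orig (2,1); cuts so far [(2, 1)]; region rows[2,3) x cols[0,8) = 1x8
Unfold 1 (reflect across h@3): 2 holes -> [(2, 1), (3, 1)]
Unfold 2 (reflect across h@2): 4 holes -> [(0, 1), (1, 1), (2, 1), (3, 1)]
Unfold 3 (reflect across h@4): 8 holes -> [(0, 1), (1, 1), (2, 1), (3, 1), (4, 1), (5, 1), (6, 1), (7, 1)]
Unfold 4 (reflect across h@8): 16 holes -> [(0, 1), (1, 1), (2, 1), (3, 1), (4, 1), (5, 1), (6, 1), (7, 1), (8, 1), (9, 1), (10, 1), (11, 1), (12, 1), (13, 1), (14, 1), (15, 1)]
Holes: [(0, 1), (1, 1), (2, 1), (3, 1), (4, 1), (5, 1), (6, 1), (7, 1), (8, 1), (9, 1), (10, 1), (11, 1), (12, 1), (13, 1), (14, 1), (15, 1)]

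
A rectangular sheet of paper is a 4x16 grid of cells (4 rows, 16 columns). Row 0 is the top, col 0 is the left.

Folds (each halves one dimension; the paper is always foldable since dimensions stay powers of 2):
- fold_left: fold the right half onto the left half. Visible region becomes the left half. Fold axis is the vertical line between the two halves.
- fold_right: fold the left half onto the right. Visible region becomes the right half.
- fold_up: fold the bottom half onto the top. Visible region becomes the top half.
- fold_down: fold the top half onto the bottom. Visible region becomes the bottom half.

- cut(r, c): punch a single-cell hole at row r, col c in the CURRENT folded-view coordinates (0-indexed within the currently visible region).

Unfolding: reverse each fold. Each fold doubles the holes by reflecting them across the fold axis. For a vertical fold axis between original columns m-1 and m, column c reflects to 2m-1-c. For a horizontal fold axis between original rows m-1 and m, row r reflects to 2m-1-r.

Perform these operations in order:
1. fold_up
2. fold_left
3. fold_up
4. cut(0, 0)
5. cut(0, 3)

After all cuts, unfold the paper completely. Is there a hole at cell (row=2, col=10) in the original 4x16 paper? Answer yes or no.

Op 1 fold_up: fold axis h@2; visible region now rows[0,2) x cols[0,16) = 2x16
Op 2 fold_left: fold axis v@8; visible region now rows[0,2) x cols[0,8) = 2x8
Op 3 fold_up: fold axis h@1; visible region now rows[0,1) x cols[0,8) = 1x8
Op 4 cut(0, 0): punch at orig (0,0); cuts so far [(0, 0)]; region rows[0,1) x cols[0,8) = 1x8
Op 5 cut(0, 3): punch at orig (0,3); cuts so far [(0, 0), (0, 3)]; region rows[0,1) x cols[0,8) = 1x8
Unfold 1 (reflect across h@1): 4 holes -> [(0, 0), (0, 3), (1, 0), (1, 3)]
Unfold 2 (reflect across v@8): 8 holes -> [(0, 0), (0, 3), (0, 12), (0, 15), (1, 0), (1, 3), (1, 12), (1, 15)]
Unfold 3 (reflect across h@2): 16 holes -> [(0, 0), (0, 3), (0, 12), (0, 15), (1, 0), (1, 3), (1, 12), (1, 15), (2, 0), (2, 3), (2, 12), (2, 15), (3, 0), (3, 3), (3, 12), (3, 15)]
Holes: [(0, 0), (0, 3), (0, 12), (0, 15), (1, 0), (1, 3), (1, 12), (1, 15), (2, 0), (2, 3), (2, 12), (2, 15), (3, 0), (3, 3), (3, 12), (3, 15)]

Answer: no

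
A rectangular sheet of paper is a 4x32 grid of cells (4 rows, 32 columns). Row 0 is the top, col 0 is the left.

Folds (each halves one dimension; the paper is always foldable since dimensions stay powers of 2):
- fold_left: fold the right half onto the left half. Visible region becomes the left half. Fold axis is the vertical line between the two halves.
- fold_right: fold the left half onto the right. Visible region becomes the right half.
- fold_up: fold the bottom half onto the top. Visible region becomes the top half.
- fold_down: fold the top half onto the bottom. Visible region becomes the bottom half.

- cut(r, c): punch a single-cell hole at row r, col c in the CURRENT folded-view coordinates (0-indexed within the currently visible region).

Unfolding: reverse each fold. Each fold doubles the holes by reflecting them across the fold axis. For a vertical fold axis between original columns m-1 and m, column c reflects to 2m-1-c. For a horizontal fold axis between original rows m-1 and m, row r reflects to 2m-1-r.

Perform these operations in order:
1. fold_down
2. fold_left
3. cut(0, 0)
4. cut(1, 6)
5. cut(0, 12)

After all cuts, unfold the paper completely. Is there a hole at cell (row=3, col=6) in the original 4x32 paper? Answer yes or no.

Op 1 fold_down: fold axis h@2; visible region now rows[2,4) x cols[0,32) = 2x32
Op 2 fold_left: fold axis v@16; visible region now rows[2,4) x cols[0,16) = 2x16
Op 3 cut(0, 0): punch at orig (2,0); cuts so far [(2, 0)]; region rows[2,4) x cols[0,16) = 2x16
Op 4 cut(1, 6): punch at orig (3,6); cuts so far [(2, 0), (3, 6)]; region rows[2,4) x cols[0,16) = 2x16
Op 5 cut(0, 12): punch at orig (2,12); cuts so far [(2, 0), (2, 12), (3, 6)]; region rows[2,4) x cols[0,16) = 2x16
Unfold 1 (reflect across v@16): 6 holes -> [(2, 0), (2, 12), (2, 19), (2, 31), (3, 6), (3, 25)]
Unfold 2 (reflect across h@2): 12 holes -> [(0, 6), (0, 25), (1, 0), (1, 12), (1, 19), (1, 31), (2, 0), (2, 12), (2, 19), (2, 31), (3, 6), (3, 25)]
Holes: [(0, 6), (0, 25), (1, 0), (1, 12), (1, 19), (1, 31), (2, 0), (2, 12), (2, 19), (2, 31), (3, 6), (3, 25)]

Answer: yes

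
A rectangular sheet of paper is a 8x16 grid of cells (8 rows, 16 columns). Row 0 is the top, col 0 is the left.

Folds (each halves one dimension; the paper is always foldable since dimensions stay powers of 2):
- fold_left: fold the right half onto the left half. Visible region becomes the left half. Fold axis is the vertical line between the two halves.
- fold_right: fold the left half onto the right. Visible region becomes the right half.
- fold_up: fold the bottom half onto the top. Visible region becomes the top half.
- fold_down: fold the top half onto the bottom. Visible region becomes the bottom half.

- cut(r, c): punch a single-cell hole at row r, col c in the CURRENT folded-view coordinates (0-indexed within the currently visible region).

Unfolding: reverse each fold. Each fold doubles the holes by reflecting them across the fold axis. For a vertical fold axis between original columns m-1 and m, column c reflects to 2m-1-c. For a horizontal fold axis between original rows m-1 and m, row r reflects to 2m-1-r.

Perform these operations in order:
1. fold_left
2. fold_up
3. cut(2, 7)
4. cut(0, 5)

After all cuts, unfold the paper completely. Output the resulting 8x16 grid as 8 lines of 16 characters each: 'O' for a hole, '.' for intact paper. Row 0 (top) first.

Op 1 fold_left: fold axis v@8; visible region now rows[0,8) x cols[0,8) = 8x8
Op 2 fold_up: fold axis h@4; visible region now rows[0,4) x cols[0,8) = 4x8
Op 3 cut(2, 7): punch at orig (2,7); cuts so far [(2, 7)]; region rows[0,4) x cols[0,8) = 4x8
Op 4 cut(0, 5): punch at orig (0,5); cuts so far [(0, 5), (2, 7)]; region rows[0,4) x cols[0,8) = 4x8
Unfold 1 (reflect across h@4): 4 holes -> [(0, 5), (2, 7), (5, 7), (7, 5)]
Unfold 2 (reflect across v@8): 8 holes -> [(0, 5), (0, 10), (2, 7), (2, 8), (5, 7), (5, 8), (7, 5), (7, 10)]

Answer: .....O....O.....
................
.......OO.......
................
................
.......OO.......
................
.....O....O.....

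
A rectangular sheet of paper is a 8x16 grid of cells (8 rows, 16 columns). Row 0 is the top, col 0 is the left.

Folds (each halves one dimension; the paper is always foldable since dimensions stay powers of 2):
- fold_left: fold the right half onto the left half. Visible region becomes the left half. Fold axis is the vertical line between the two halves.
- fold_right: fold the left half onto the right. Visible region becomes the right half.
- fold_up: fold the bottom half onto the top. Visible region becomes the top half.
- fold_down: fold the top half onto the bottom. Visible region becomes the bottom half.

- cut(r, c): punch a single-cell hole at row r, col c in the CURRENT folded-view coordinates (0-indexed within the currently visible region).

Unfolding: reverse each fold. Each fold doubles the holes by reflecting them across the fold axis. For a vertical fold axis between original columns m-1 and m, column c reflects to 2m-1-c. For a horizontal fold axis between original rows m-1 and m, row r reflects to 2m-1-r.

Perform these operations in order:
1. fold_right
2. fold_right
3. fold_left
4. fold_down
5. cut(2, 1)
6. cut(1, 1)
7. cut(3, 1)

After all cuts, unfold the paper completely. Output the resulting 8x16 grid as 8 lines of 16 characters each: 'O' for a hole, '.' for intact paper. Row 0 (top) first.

Op 1 fold_right: fold axis v@8; visible region now rows[0,8) x cols[8,16) = 8x8
Op 2 fold_right: fold axis v@12; visible region now rows[0,8) x cols[12,16) = 8x4
Op 3 fold_left: fold axis v@14; visible region now rows[0,8) x cols[12,14) = 8x2
Op 4 fold_down: fold axis h@4; visible region now rows[4,8) x cols[12,14) = 4x2
Op 5 cut(2, 1): punch at orig (6,13); cuts so far [(6, 13)]; region rows[4,8) x cols[12,14) = 4x2
Op 6 cut(1, 1): punch at orig (5,13); cuts so far [(5, 13), (6, 13)]; region rows[4,8) x cols[12,14) = 4x2
Op 7 cut(3, 1): punch at orig (7,13); cuts so far [(5, 13), (6, 13), (7, 13)]; region rows[4,8) x cols[12,14) = 4x2
Unfold 1 (reflect across h@4): 6 holes -> [(0, 13), (1, 13), (2, 13), (5, 13), (6, 13), (7, 13)]
Unfold 2 (reflect across v@14): 12 holes -> [(0, 13), (0, 14), (1, 13), (1, 14), (2, 13), (2, 14), (5, 13), (5, 14), (6, 13), (6, 14), (7, 13), (7, 14)]
Unfold 3 (reflect across v@12): 24 holes -> [(0, 9), (0, 10), (0, 13), (0, 14), (1, 9), (1, 10), (1, 13), (1, 14), (2, 9), (2, 10), (2, 13), (2, 14), (5, 9), (5, 10), (5, 13), (5, 14), (6, 9), (6, 10), (6, 13), (6, 14), (7, 9), (7, 10), (7, 13), (7, 14)]
Unfold 4 (reflect across v@8): 48 holes -> [(0, 1), (0, 2), (0, 5), (0, 6), (0, 9), (0, 10), (0, 13), (0, 14), (1, 1), (1, 2), (1, 5), (1, 6), (1, 9), (1, 10), (1, 13), (1, 14), (2, 1), (2, 2), (2, 5), (2, 6), (2, 9), (2, 10), (2, 13), (2, 14), (5, 1), (5, 2), (5, 5), (5, 6), (5, 9), (5, 10), (5, 13), (5, 14), (6, 1), (6, 2), (6, 5), (6, 6), (6, 9), (6, 10), (6, 13), (6, 14), (7, 1), (7, 2), (7, 5), (7, 6), (7, 9), (7, 10), (7, 13), (7, 14)]

Answer: .OO..OO..OO..OO.
.OO..OO..OO..OO.
.OO..OO..OO..OO.
................
................
.OO..OO..OO..OO.
.OO..OO..OO..OO.
.OO..OO..OO..OO.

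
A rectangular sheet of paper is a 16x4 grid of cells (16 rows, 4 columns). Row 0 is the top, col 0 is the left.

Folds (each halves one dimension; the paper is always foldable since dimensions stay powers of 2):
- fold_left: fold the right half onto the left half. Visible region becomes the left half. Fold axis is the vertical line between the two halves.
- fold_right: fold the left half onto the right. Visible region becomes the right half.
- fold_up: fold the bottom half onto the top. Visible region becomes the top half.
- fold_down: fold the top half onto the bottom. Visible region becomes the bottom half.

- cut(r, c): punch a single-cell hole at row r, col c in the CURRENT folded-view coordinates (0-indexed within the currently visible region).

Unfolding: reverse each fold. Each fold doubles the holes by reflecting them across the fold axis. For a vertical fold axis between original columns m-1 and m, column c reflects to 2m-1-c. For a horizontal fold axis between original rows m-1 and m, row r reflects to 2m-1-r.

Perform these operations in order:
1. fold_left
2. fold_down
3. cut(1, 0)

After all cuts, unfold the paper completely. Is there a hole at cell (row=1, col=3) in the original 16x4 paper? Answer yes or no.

Answer: no

Derivation:
Op 1 fold_left: fold axis v@2; visible region now rows[0,16) x cols[0,2) = 16x2
Op 2 fold_down: fold axis h@8; visible region now rows[8,16) x cols[0,2) = 8x2
Op 3 cut(1, 0): punch at orig (9,0); cuts so far [(9, 0)]; region rows[8,16) x cols[0,2) = 8x2
Unfold 1 (reflect across h@8): 2 holes -> [(6, 0), (9, 0)]
Unfold 2 (reflect across v@2): 4 holes -> [(6, 0), (6, 3), (9, 0), (9, 3)]
Holes: [(6, 0), (6, 3), (9, 0), (9, 3)]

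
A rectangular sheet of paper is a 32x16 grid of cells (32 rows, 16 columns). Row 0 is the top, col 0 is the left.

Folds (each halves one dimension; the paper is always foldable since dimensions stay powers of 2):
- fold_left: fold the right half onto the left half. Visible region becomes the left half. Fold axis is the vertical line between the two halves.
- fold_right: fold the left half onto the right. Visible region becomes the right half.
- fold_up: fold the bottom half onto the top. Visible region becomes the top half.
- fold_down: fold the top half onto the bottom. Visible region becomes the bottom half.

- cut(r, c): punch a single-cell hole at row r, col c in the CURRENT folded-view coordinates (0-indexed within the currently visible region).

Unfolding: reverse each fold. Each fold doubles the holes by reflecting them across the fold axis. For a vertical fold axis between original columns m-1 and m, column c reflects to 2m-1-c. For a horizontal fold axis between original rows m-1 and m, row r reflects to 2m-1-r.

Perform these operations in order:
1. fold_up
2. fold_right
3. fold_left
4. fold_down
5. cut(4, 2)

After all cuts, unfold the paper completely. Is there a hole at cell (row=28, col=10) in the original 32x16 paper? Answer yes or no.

Op 1 fold_up: fold axis h@16; visible region now rows[0,16) x cols[0,16) = 16x16
Op 2 fold_right: fold axis v@8; visible region now rows[0,16) x cols[8,16) = 16x8
Op 3 fold_left: fold axis v@12; visible region now rows[0,16) x cols[8,12) = 16x4
Op 4 fold_down: fold axis h@8; visible region now rows[8,16) x cols[8,12) = 8x4
Op 5 cut(4, 2): punch at orig (12,10); cuts so far [(12, 10)]; region rows[8,16) x cols[8,12) = 8x4
Unfold 1 (reflect across h@8): 2 holes -> [(3, 10), (12, 10)]
Unfold 2 (reflect across v@12): 4 holes -> [(3, 10), (3, 13), (12, 10), (12, 13)]
Unfold 3 (reflect across v@8): 8 holes -> [(3, 2), (3, 5), (3, 10), (3, 13), (12, 2), (12, 5), (12, 10), (12, 13)]
Unfold 4 (reflect across h@16): 16 holes -> [(3, 2), (3, 5), (3, 10), (3, 13), (12, 2), (12, 5), (12, 10), (12, 13), (19, 2), (19, 5), (19, 10), (19, 13), (28, 2), (28, 5), (28, 10), (28, 13)]
Holes: [(3, 2), (3, 5), (3, 10), (3, 13), (12, 2), (12, 5), (12, 10), (12, 13), (19, 2), (19, 5), (19, 10), (19, 13), (28, 2), (28, 5), (28, 10), (28, 13)]

Answer: yes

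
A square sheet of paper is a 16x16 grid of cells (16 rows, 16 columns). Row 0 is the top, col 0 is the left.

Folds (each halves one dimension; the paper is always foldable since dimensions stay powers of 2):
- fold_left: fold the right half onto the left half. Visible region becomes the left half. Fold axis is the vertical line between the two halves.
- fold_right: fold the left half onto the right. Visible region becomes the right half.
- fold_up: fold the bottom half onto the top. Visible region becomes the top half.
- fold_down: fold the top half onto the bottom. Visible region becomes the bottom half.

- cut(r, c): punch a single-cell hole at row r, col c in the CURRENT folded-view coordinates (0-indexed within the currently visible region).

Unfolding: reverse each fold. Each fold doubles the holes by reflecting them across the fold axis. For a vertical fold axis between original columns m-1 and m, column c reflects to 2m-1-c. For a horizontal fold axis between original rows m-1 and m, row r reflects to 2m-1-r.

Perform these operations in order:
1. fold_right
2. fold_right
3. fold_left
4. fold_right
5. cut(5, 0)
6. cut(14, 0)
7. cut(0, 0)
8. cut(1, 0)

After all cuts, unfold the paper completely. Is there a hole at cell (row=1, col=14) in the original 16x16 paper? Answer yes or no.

Op 1 fold_right: fold axis v@8; visible region now rows[0,16) x cols[8,16) = 16x8
Op 2 fold_right: fold axis v@12; visible region now rows[0,16) x cols[12,16) = 16x4
Op 3 fold_left: fold axis v@14; visible region now rows[0,16) x cols[12,14) = 16x2
Op 4 fold_right: fold axis v@13; visible region now rows[0,16) x cols[13,14) = 16x1
Op 5 cut(5, 0): punch at orig (5,13); cuts so far [(5, 13)]; region rows[0,16) x cols[13,14) = 16x1
Op 6 cut(14, 0): punch at orig (14,13); cuts so far [(5, 13), (14, 13)]; region rows[0,16) x cols[13,14) = 16x1
Op 7 cut(0, 0): punch at orig (0,13); cuts so far [(0, 13), (5, 13), (14, 13)]; region rows[0,16) x cols[13,14) = 16x1
Op 8 cut(1, 0): punch at orig (1,13); cuts so far [(0, 13), (1, 13), (5, 13), (14, 13)]; region rows[0,16) x cols[13,14) = 16x1
Unfold 1 (reflect across v@13): 8 holes -> [(0, 12), (0, 13), (1, 12), (1, 13), (5, 12), (5, 13), (14, 12), (14, 13)]
Unfold 2 (reflect across v@14): 16 holes -> [(0, 12), (0, 13), (0, 14), (0, 15), (1, 12), (1, 13), (1, 14), (1, 15), (5, 12), (5, 13), (5, 14), (5, 15), (14, 12), (14, 13), (14, 14), (14, 15)]
Unfold 3 (reflect across v@12): 32 holes -> [(0, 8), (0, 9), (0, 10), (0, 11), (0, 12), (0, 13), (0, 14), (0, 15), (1, 8), (1, 9), (1, 10), (1, 11), (1, 12), (1, 13), (1, 14), (1, 15), (5, 8), (5, 9), (5, 10), (5, 11), (5, 12), (5, 13), (5, 14), (5, 15), (14, 8), (14, 9), (14, 10), (14, 11), (14, 12), (14, 13), (14, 14), (14, 15)]
Unfold 4 (reflect across v@8): 64 holes -> [(0, 0), (0, 1), (0, 2), (0, 3), (0, 4), (0, 5), (0, 6), (0, 7), (0, 8), (0, 9), (0, 10), (0, 11), (0, 12), (0, 13), (0, 14), (0, 15), (1, 0), (1, 1), (1, 2), (1, 3), (1, 4), (1, 5), (1, 6), (1, 7), (1, 8), (1, 9), (1, 10), (1, 11), (1, 12), (1, 13), (1, 14), (1, 15), (5, 0), (5, 1), (5, 2), (5, 3), (5, 4), (5, 5), (5, 6), (5, 7), (5, 8), (5, 9), (5, 10), (5, 11), (5, 12), (5, 13), (5, 14), (5, 15), (14, 0), (14, 1), (14, 2), (14, 3), (14, 4), (14, 5), (14, 6), (14, 7), (14, 8), (14, 9), (14, 10), (14, 11), (14, 12), (14, 13), (14, 14), (14, 15)]
Holes: [(0, 0), (0, 1), (0, 2), (0, 3), (0, 4), (0, 5), (0, 6), (0, 7), (0, 8), (0, 9), (0, 10), (0, 11), (0, 12), (0, 13), (0, 14), (0, 15), (1, 0), (1, 1), (1, 2), (1, 3), (1, 4), (1, 5), (1, 6), (1, 7), (1, 8), (1, 9), (1, 10), (1, 11), (1, 12), (1, 13), (1, 14), (1, 15), (5, 0), (5, 1), (5, 2), (5, 3), (5, 4), (5, 5), (5, 6), (5, 7), (5, 8), (5, 9), (5, 10), (5, 11), (5, 12), (5, 13), (5, 14), (5, 15), (14, 0), (14, 1), (14, 2), (14, 3), (14, 4), (14, 5), (14, 6), (14, 7), (14, 8), (14, 9), (14, 10), (14, 11), (14, 12), (14, 13), (14, 14), (14, 15)]

Answer: yes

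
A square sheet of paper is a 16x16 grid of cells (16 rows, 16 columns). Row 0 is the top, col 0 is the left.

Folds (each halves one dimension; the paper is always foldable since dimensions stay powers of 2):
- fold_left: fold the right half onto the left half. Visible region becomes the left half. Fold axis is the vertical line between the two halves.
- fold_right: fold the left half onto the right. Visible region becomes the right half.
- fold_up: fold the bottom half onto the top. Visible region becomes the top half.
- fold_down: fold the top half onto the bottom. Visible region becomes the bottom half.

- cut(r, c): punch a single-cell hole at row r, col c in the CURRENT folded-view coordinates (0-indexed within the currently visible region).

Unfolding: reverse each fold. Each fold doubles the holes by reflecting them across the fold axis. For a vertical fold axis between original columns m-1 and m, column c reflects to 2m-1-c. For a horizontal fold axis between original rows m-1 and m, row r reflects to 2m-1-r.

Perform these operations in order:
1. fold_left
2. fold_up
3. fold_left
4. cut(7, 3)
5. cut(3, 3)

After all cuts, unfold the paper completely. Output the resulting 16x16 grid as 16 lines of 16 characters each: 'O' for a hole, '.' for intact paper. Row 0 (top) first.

Op 1 fold_left: fold axis v@8; visible region now rows[0,16) x cols[0,8) = 16x8
Op 2 fold_up: fold axis h@8; visible region now rows[0,8) x cols[0,8) = 8x8
Op 3 fold_left: fold axis v@4; visible region now rows[0,8) x cols[0,4) = 8x4
Op 4 cut(7, 3): punch at orig (7,3); cuts so far [(7, 3)]; region rows[0,8) x cols[0,4) = 8x4
Op 5 cut(3, 3): punch at orig (3,3); cuts so far [(3, 3), (7, 3)]; region rows[0,8) x cols[0,4) = 8x4
Unfold 1 (reflect across v@4): 4 holes -> [(3, 3), (3, 4), (7, 3), (7, 4)]
Unfold 2 (reflect across h@8): 8 holes -> [(3, 3), (3, 4), (7, 3), (7, 4), (8, 3), (8, 4), (12, 3), (12, 4)]
Unfold 3 (reflect across v@8): 16 holes -> [(3, 3), (3, 4), (3, 11), (3, 12), (7, 3), (7, 4), (7, 11), (7, 12), (8, 3), (8, 4), (8, 11), (8, 12), (12, 3), (12, 4), (12, 11), (12, 12)]

Answer: ................
................
................
...OO......OO...
................
................
................
...OO......OO...
...OO......OO...
................
................
................
...OO......OO...
................
................
................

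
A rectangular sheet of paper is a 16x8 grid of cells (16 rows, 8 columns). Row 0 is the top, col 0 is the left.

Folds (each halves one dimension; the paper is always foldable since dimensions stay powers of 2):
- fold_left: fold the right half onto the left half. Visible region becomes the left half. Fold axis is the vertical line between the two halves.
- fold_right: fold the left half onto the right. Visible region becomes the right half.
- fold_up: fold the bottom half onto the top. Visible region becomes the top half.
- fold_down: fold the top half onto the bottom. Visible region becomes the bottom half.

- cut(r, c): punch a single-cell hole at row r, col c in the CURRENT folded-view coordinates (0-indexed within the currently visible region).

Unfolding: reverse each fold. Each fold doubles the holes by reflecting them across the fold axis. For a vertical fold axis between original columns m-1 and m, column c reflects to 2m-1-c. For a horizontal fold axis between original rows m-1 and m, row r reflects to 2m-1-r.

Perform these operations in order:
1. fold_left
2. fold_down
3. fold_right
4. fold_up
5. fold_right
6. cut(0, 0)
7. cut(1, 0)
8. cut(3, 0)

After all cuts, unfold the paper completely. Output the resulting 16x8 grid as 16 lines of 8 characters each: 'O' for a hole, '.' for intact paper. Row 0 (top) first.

Answer: OOOOOOOO
OOOOOOOO
........
OOOOOOOO
OOOOOOOO
........
OOOOOOOO
OOOOOOOO
OOOOOOOO
OOOOOOOO
........
OOOOOOOO
OOOOOOOO
........
OOOOOOOO
OOOOOOOO

Derivation:
Op 1 fold_left: fold axis v@4; visible region now rows[0,16) x cols[0,4) = 16x4
Op 2 fold_down: fold axis h@8; visible region now rows[8,16) x cols[0,4) = 8x4
Op 3 fold_right: fold axis v@2; visible region now rows[8,16) x cols[2,4) = 8x2
Op 4 fold_up: fold axis h@12; visible region now rows[8,12) x cols[2,4) = 4x2
Op 5 fold_right: fold axis v@3; visible region now rows[8,12) x cols[3,4) = 4x1
Op 6 cut(0, 0): punch at orig (8,3); cuts so far [(8, 3)]; region rows[8,12) x cols[3,4) = 4x1
Op 7 cut(1, 0): punch at orig (9,3); cuts so far [(8, 3), (9, 3)]; region rows[8,12) x cols[3,4) = 4x1
Op 8 cut(3, 0): punch at orig (11,3); cuts so far [(8, 3), (9, 3), (11, 3)]; region rows[8,12) x cols[3,4) = 4x1
Unfold 1 (reflect across v@3): 6 holes -> [(8, 2), (8, 3), (9, 2), (9, 3), (11, 2), (11, 3)]
Unfold 2 (reflect across h@12): 12 holes -> [(8, 2), (8, 3), (9, 2), (9, 3), (11, 2), (11, 3), (12, 2), (12, 3), (14, 2), (14, 3), (15, 2), (15, 3)]
Unfold 3 (reflect across v@2): 24 holes -> [(8, 0), (8, 1), (8, 2), (8, 3), (9, 0), (9, 1), (9, 2), (9, 3), (11, 0), (11, 1), (11, 2), (11, 3), (12, 0), (12, 1), (12, 2), (12, 3), (14, 0), (14, 1), (14, 2), (14, 3), (15, 0), (15, 1), (15, 2), (15, 3)]
Unfold 4 (reflect across h@8): 48 holes -> [(0, 0), (0, 1), (0, 2), (0, 3), (1, 0), (1, 1), (1, 2), (1, 3), (3, 0), (3, 1), (3, 2), (3, 3), (4, 0), (4, 1), (4, 2), (4, 3), (6, 0), (6, 1), (6, 2), (6, 3), (7, 0), (7, 1), (7, 2), (7, 3), (8, 0), (8, 1), (8, 2), (8, 3), (9, 0), (9, 1), (9, 2), (9, 3), (11, 0), (11, 1), (11, 2), (11, 3), (12, 0), (12, 1), (12, 2), (12, 3), (14, 0), (14, 1), (14, 2), (14, 3), (15, 0), (15, 1), (15, 2), (15, 3)]
Unfold 5 (reflect across v@4): 96 holes -> [(0, 0), (0, 1), (0, 2), (0, 3), (0, 4), (0, 5), (0, 6), (0, 7), (1, 0), (1, 1), (1, 2), (1, 3), (1, 4), (1, 5), (1, 6), (1, 7), (3, 0), (3, 1), (3, 2), (3, 3), (3, 4), (3, 5), (3, 6), (3, 7), (4, 0), (4, 1), (4, 2), (4, 3), (4, 4), (4, 5), (4, 6), (4, 7), (6, 0), (6, 1), (6, 2), (6, 3), (6, 4), (6, 5), (6, 6), (6, 7), (7, 0), (7, 1), (7, 2), (7, 3), (7, 4), (7, 5), (7, 6), (7, 7), (8, 0), (8, 1), (8, 2), (8, 3), (8, 4), (8, 5), (8, 6), (8, 7), (9, 0), (9, 1), (9, 2), (9, 3), (9, 4), (9, 5), (9, 6), (9, 7), (11, 0), (11, 1), (11, 2), (11, 3), (11, 4), (11, 5), (11, 6), (11, 7), (12, 0), (12, 1), (12, 2), (12, 3), (12, 4), (12, 5), (12, 6), (12, 7), (14, 0), (14, 1), (14, 2), (14, 3), (14, 4), (14, 5), (14, 6), (14, 7), (15, 0), (15, 1), (15, 2), (15, 3), (15, 4), (15, 5), (15, 6), (15, 7)]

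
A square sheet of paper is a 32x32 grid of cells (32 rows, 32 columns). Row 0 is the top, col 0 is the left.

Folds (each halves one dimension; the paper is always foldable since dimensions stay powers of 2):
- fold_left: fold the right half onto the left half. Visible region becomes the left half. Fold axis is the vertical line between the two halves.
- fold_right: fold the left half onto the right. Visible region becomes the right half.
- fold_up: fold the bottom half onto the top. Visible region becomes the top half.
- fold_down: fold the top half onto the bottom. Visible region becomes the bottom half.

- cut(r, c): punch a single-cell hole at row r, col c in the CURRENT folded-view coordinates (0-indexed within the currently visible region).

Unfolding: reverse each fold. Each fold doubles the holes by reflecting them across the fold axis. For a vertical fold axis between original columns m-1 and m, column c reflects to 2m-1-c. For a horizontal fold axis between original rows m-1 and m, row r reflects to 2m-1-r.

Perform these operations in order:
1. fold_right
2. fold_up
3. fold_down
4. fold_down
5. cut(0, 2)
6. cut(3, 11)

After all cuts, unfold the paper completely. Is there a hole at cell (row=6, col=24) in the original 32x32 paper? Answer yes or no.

Answer: no

Derivation:
Op 1 fold_right: fold axis v@16; visible region now rows[0,32) x cols[16,32) = 32x16
Op 2 fold_up: fold axis h@16; visible region now rows[0,16) x cols[16,32) = 16x16
Op 3 fold_down: fold axis h@8; visible region now rows[8,16) x cols[16,32) = 8x16
Op 4 fold_down: fold axis h@12; visible region now rows[12,16) x cols[16,32) = 4x16
Op 5 cut(0, 2): punch at orig (12,18); cuts so far [(12, 18)]; region rows[12,16) x cols[16,32) = 4x16
Op 6 cut(3, 11): punch at orig (15,27); cuts so far [(12, 18), (15, 27)]; region rows[12,16) x cols[16,32) = 4x16
Unfold 1 (reflect across h@12): 4 holes -> [(8, 27), (11, 18), (12, 18), (15, 27)]
Unfold 2 (reflect across h@8): 8 holes -> [(0, 27), (3, 18), (4, 18), (7, 27), (8, 27), (11, 18), (12, 18), (15, 27)]
Unfold 3 (reflect across h@16): 16 holes -> [(0, 27), (3, 18), (4, 18), (7, 27), (8, 27), (11, 18), (12, 18), (15, 27), (16, 27), (19, 18), (20, 18), (23, 27), (24, 27), (27, 18), (28, 18), (31, 27)]
Unfold 4 (reflect across v@16): 32 holes -> [(0, 4), (0, 27), (3, 13), (3, 18), (4, 13), (4, 18), (7, 4), (7, 27), (8, 4), (8, 27), (11, 13), (11, 18), (12, 13), (12, 18), (15, 4), (15, 27), (16, 4), (16, 27), (19, 13), (19, 18), (20, 13), (20, 18), (23, 4), (23, 27), (24, 4), (24, 27), (27, 13), (27, 18), (28, 13), (28, 18), (31, 4), (31, 27)]
Holes: [(0, 4), (0, 27), (3, 13), (3, 18), (4, 13), (4, 18), (7, 4), (7, 27), (8, 4), (8, 27), (11, 13), (11, 18), (12, 13), (12, 18), (15, 4), (15, 27), (16, 4), (16, 27), (19, 13), (19, 18), (20, 13), (20, 18), (23, 4), (23, 27), (24, 4), (24, 27), (27, 13), (27, 18), (28, 13), (28, 18), (31, 4), (31, 27)]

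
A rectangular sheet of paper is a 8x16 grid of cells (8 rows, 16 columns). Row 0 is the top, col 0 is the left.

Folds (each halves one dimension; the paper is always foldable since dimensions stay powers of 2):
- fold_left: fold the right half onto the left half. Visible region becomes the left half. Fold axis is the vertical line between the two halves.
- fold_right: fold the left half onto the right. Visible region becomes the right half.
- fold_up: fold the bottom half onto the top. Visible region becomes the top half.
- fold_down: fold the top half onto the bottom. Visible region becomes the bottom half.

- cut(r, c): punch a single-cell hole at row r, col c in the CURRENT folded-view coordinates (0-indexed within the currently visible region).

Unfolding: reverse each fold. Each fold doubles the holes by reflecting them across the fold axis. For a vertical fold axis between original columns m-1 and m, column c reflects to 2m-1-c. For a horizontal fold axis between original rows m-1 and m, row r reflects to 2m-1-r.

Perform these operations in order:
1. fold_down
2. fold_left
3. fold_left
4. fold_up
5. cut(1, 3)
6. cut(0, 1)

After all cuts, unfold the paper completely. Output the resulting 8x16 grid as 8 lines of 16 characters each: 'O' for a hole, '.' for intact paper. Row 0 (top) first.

Answer: .O....O..O....O.
...OO......OO...
...OO......OO...
.O....O..O....O.
.O....O..O....O.
...OO......OO...
...OO......OO...
.O....O..O....O.

Derivation:
Op 1 fold_down: fold axis h@4; visible region now rows[4,8) x cols[0,16) = 4x16
Op 2 fold_left: fold axis v@8; visible region now rows[4,8) x cols[0,8) = 4x8
Op 3 fold_left: fold axis v@4; visible region now rows[4,8) x cols[0,4) = 4x4
Op 4 fold_up: fold axis h@6; visible region now rows[4,6) x cols[0,4) = 2x4
Op 5 cut(1, 3): punch at orig (5,3); cuts so far [(5, 3)]; region rows[4,6) x cols[0,4) = 2x4
Op 6 cut(0, 1): punch at orig (4,1); cuts so far [(4, 1), (5, 3)]; region rows[4,6) x cols[0,4) = 2x4
Unfold 1 (reflect across h@6): 4 holes -> [(4, 1), (5, 3), (6, 3), (7, 1)]
Unfold 2 (reflect across v@4): 8 holes -> [(4, 1), (4, 6), (5, 3), (5, 4), (6, 3), (6, 4), (7, 1), (7, 6)]
Unfold 3 (reflect across v@8): 16 holes -> [(4, 1), (4, 6), (4, 9), (4, 14), (5, 3), (5, 4), (5, 11), (5, 12), (6, 3), (6, 4), (6, 11), (6, 12), (7, 1), (7, 6), (7, 9), (7, 14)]
Unfold 4 (reflect across h@4): 32 holes -> [(0, 1), (0, 6), (0, 9), (0, 14), (1, 3), (1, 4), (1, 11), (1, 12), (2, 3), (2, 4), (2, 11), (2, 12), (3, 1), (3, 6), (3, 9), (3, 14), (4, 1), (4, 6), (4, 9), (4, 14), (5, 3), (5, 4), (5, 11), (5, 12), (6, 3), (6, 4), (6, 11), (6, 12), (7, 1), (7, 6), (7, 9), (7, 14)]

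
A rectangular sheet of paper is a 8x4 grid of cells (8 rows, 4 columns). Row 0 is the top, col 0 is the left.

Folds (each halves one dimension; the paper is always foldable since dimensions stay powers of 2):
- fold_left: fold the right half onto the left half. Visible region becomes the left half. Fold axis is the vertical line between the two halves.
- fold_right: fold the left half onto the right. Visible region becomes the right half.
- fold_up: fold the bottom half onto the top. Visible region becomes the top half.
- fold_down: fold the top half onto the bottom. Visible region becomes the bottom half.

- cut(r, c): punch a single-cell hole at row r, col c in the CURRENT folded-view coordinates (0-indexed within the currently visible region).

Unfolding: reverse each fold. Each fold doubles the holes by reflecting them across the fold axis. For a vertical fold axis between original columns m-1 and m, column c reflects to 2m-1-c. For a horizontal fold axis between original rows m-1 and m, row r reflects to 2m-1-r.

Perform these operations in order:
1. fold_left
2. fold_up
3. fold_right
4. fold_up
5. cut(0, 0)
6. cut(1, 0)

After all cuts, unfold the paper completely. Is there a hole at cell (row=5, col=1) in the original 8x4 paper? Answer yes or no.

Answer: yes

Derivation:
Op 1 fold_left: fold axis v@2; visible region now rows[0,8) x cols[0,2) = 8x2
Op 2 fold_up: fold axis h@4; visible region now rows[0,4) x cols[0,2) = 4x2
Op 3 fold_right: fold axis v@1; visible region now rows[0,4) x cols[1,2) = 4x1
Op 4 fold_up: fold axis h@2; visible region now rows[0,2) x cols[1,2) = 2x1
Op 5 cut(0, 0): punch at orig (0,1); cuts so far [(0, 1)]; region rows[0,2) x cols[1,2) = 2x1
Op 6 cut(1, 0): punch at orig (1,1); cuts so far [(0, 1), (1, 1)]; region rows[0,2) x cols[1,2) = 2x1
Unfold 1 (reflect across h@2): 4 holes -> [(0, 1), (1, 1), (2, 1), (3, 1)]
Unfold 2 (reflect across v@1): 8 holes -> [(0, 0), (0, 1), (1, 0), (1, 1), (2, 0), (2, 1), (3, 0), (3, 1)]
Unfold 3 (reflect across h@4): 16 holes -> [(0, 0), (0, 1), (1, 0), (1, 1), (2, 0), (2, 1), (3, 0), (3, 1), (4, 0), (4, 1), (5, 0), (5, 1), (6, 0), (6, 1), (7, 0), (7, 1)]
Unfold 4 (reflect across v@2): 32 holes -> [(0, 0), (0, 1), (0, 2), (0, 3), (1, 0), (1, 1), (1, 2), (1, 3), (2, 0), (2, 1), (2, 2), (2, 3), (3, 0), (3, 1), (3, 2), (3, 3), (4, 0), (4, 1), (4, 2), (4, 3), (5, 0), (5, 1), (5, 2), (5, 3), (6, 0), (6, 1), (6, 2), (6, 3), (7, 0), (7, 1), (7, 2), (7, 3)]
Holes: [(0, 0), (0, 1), (0, 2), (0, 3), (1, 0), (1, 1), (1, 2), (1, 3), (2, 0), (2, 1), (2, 2), (2, 3), (3, 0), (3, 1), (3, 2), (3, 3), (4, 0), (4, 1), (4, 2), (4, 3), (5, 0), (5, 1), (5, 2), (5, 3), (6, 0), (6, 1), (6, 2), (6, 3), (7, 0), (7, 1), (7, 2), (7, 3)]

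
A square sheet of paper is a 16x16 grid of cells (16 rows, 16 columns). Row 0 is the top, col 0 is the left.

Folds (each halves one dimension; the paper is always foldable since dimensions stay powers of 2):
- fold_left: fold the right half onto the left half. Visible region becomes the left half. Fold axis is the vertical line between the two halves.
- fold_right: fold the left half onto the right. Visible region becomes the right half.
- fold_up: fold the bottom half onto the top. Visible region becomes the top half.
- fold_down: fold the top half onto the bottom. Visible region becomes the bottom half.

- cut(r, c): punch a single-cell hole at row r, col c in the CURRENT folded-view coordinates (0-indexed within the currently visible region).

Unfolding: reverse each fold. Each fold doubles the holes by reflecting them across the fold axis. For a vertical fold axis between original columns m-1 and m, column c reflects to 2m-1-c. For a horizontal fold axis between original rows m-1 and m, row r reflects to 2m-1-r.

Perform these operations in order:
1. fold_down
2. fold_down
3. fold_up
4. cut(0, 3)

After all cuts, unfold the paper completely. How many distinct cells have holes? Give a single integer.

Answer: 8

Derivation:
Op 1 fold_down: fold axis h@8; visible region now rows[8,16) x cols[0,16) = 8x16
Op 2 fold_down: fold axis h@12; visible region now rows[12,16) x cols[0,16) = 4x16
Op 3 fold_up: fold axis h@14; visible region now rows[12,14) x cols[0,16) = 2x16
Op 4 cut(0, 3): punch at orig (12,3); cuts so far [(12, 3)]; region rows[12,14) x cols[0,16) = 2x16
Unfold 1 (reflect across h@14): 2 holes -> [(12, 3), (15, 3)]
Unfold 2 (reflect across h@12): 4 holes -> [(8, 3), (11, 3), (12, 3), (15, 3)]
Unfold 3 (reflect across h@8): 8 holes -> [(0, 3), (3, 3), (4, 3), (7, 3), (8, 3), (11, 3), (12, 3), (15, 3)]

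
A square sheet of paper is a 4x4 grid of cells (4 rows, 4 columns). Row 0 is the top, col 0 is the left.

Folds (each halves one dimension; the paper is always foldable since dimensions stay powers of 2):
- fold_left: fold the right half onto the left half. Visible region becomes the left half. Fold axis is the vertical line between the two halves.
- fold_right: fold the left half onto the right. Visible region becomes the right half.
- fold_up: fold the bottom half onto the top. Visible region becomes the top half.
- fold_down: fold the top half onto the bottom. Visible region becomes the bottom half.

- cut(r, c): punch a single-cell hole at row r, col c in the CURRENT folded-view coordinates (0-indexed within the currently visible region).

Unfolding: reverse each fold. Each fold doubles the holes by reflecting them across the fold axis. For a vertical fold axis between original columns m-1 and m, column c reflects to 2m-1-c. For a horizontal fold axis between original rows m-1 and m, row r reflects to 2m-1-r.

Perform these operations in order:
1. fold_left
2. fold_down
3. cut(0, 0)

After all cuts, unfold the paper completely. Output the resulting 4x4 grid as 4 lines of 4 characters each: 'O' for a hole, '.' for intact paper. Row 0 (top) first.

Answer: ....
O..O
O..O
....

Derivation:
Op 1 fold_left: fold axis v@2; visible region now rows[0,4) x cols[0,2) = 4x2
Op 2 fold_down: fold axis h@2; visible region now rows[2,4) x cols[0,2) = 2x2
Op 3 cut(0, 0): punch at orig (2,0); cuts so far [(2, 0)]; region rows[2,4) x cols[0,2) = 2x2
Unfold 1 (reflect across h@2): 2 holes -> [(1, 0), (2, 0)]
Unfold 2 (reflect across v@2): 4 holes -> [(1, 0), (1, 3), (2, 0), (2, 3)]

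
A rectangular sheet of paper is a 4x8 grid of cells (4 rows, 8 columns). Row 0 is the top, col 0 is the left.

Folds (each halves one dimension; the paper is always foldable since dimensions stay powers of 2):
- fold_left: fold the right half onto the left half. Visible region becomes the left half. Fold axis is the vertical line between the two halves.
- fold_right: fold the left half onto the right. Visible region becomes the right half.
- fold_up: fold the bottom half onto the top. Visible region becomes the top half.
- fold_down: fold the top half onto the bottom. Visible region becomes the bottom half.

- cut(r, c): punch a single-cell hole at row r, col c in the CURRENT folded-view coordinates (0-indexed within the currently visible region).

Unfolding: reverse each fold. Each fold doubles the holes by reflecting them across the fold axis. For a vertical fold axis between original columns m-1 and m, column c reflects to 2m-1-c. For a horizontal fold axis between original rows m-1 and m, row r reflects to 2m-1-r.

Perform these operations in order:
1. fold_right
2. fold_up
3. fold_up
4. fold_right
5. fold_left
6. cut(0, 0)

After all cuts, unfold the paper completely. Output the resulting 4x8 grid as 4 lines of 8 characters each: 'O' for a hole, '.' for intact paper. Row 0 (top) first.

Op 1 fold_right: fold axis v@4; visible region now rows[0,4) x cols[4,8) = 4x4
Op 2 fold_up: fold axis h@2; visible region now rows[0,2) x cols[4,8) = 2x4
Op 3 fold_up: fold axis h@1; visible region now rows[0,1) x cols[4,8) = 1x4
Op 4 fold_right: fold axis v@6; visible region now rows[0,1) x cols[6,8) = 1x2
Op 5 fold_left: fold axis v@7; visible region now rows[0,1) x cols[6,7) = 1x1
Op 6 cut(0, 0): punch at orig (0,6); cuts so far [(0, 6)]; region rows[0,1) x cols[6,7) = 1x1
Unfold 1 (reflect across v@7): 2 holes -> [(0, 6), (0, 7)]
Unfold 2 (reflect across v@6): 4 holes -> [(0, 4), (0, 5), (0, 6), (0, 7)]
Unfold 3 (reflect across h@1): 8 holes -> [(0, 4), (0, 5), (0, 6), (0, 7), (1, 4), (1, 5), (1, 6), (1, 7)]
Unfold 4 (reflect across h@2): 16 holes -> [(0, 4), (0, 5), (0, 6), (0, 7), (1, 4), (1, 5), (1, 6), (1, 7), (2, 4), (2, 5), (2, 6), (2, 7), (3, 4), (3, 5), (3, 6), (3, 7)]
Unfold 5 (reflect across v@4): 32 holes -> [(0, 0), (0, 1), (0, 2), (0, 3), (0, 4), (0, 5), (0, 6), (0, 7), (1, 0), (1, 1), (1, 2), (1, 3), (1, 4), (1, 5), (1, 6), (1, 7), (2, 0), (2, 1), (2, 2), (2, 3), (2, 4), (2, 5), (2, 6), (2, 7), (3, 0), (3, 1), (3, 2), (3, 3), (3, 4), (3, 5), (3, 6), (3, 7)]

Answer: OOOOOOOO
OOOOOOOO
OOOOOOOO
OOOOOOOO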